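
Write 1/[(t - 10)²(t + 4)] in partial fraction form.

Cover-up at t=-4: R = 1/(-4 - 10)² = 1/196. Cover-up at t=10: Q = 1/(10 + 4) = 1/14. Comparing t² coeff: P = -R = -1/196
Result: (-1/196)/(t - 10) + (1/14)/(t - 10)² + (1/196)/(t + 4)


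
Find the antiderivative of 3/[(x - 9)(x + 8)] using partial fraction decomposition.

Decompose: 3/[(x - 9)(x + 8)] = (3/17)/(x - 9) - (3/17)/(x + 8). Integrate each term: (3/17) ln|(x - 9)| - (3/17) ln|(x + 8)| + C


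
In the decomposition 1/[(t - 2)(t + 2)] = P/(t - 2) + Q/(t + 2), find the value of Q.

Cover-up at t = -2: Q = 1/(-2 - 2) = -1/4


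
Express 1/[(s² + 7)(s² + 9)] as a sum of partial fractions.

Coefficient matching gives α = γ = 0, β = 1/(9-7) = 1/2, δ = -β = -1/2
Result: (1/2)/(s² + 7) - (1/2)/(s² + 9)


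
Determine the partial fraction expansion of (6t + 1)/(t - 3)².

(6t + 1) = α(t - 3) + β. At t = 3: β = 6·3 + 1 = 19. Coeff of t: α = 6
Result: 6/(t - 3) + 19/(t - 3)²


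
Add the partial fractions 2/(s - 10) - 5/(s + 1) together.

Common denominator (s - 10)(s + 1). Numerator: 2(s + 1) - 5(s - 10) = (2s + 2) - (5s - 50) = -3s + 52
Result: (-3s + 52)/[(s - 10)(s + 1)]


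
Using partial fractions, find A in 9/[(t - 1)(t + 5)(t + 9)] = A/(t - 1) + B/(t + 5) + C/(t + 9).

Cover-up at t = 1: A = 9/[(1 + 5)(1 + 9)] = 9/[(6)(10)] = 9/60 = 3/20


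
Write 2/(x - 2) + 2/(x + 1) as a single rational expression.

Common denominator (x - 2)(x + 1). Numerator: 2(x + 1) + 2(x - 2) = (2x + 2) + (2x - 4) = 4x - 2
Result: (4x - 2)/[(x - 2)(x + 1)]


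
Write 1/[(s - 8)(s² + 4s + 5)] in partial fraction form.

Cover-up at s = 8: P = 1/(8² + 4·8 + 5) = 1/101. Then Q = -P = -1/101, R = -P·(4 + 8) = -12/101
Result: (1/101)/(s - 8) - ((1/101)s + 12/101)/(s² + 4s + 5)


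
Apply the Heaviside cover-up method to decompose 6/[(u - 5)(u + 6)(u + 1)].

Cover (u - 5), u=5: A = 6/[(5 + 6)(5 + 1)] = 1/11. Cover (u + 6), u=-6: B = 6/[(-6 - 5)(-6 + 1)] = 6/55. Cover (u + 1), u=-1: C = 6/[(-1 - 5)(-1 + 6)] = -1/5.
Result: (1/11)/(u - 5) + (6/55)/(u + 6) - (1/5)/(u + 1)


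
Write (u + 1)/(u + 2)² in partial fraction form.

(u + 1) = A(u + 2) + B. At u = -2: B = 1·(-2) + 1 = -1. Coeff of u: A = 1
Result: 1/(u + 2) - 1/(u + 2)²


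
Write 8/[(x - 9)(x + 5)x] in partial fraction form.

Using cover-up method: P = 4/63, Q = 4/35, R = -8/45
Result: (4/63)/(x - 9) + (4/35)/(x + 5) - (8/45)/x


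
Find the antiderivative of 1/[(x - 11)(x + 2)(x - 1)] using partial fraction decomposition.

Cover-up: A = 1/130, B = 1/39, C = -1/30. Decomposition: (1/130)/(x - 11) + (1/39)/(x + 2) - (1/30)/(x - 1). Integrate each term: (1/130) ln|(x - 11)| + (1/39) ln|(x + 2)| - (1/30) ln|(x - 1)| + C


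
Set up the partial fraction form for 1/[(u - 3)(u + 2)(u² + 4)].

Two linear + quadratic: A/(u - 3) + B/(u + 2) + (Cu + D)/(u² + 4)


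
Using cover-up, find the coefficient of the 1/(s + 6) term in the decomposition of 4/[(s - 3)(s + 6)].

Cover (s + 6), set s=-6: 4/((s - 3) at s=-6) = 4/(-9) = -4/9


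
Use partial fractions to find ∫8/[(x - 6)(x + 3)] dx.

Decompose: 8/[(x - 6)(x + 3)] = (8/9)/(x - 6) - (8/9)/(x + 3). Integrate each term: (8/9) ln|(x - 6)| - (8/9) ln|(x + 3)| + C


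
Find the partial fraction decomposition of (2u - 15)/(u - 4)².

(2u - 15) = A(u - 4) + B. At u = 4: B = 2·4 - 15 = -7. Coeff of u: A = 2
Result: 2/(u - 4) - 7/(u - 4)²


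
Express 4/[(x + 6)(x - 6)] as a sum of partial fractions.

4/(x + 6)(x - 6) = P/(x + 6) + Q/(x - 6). P = 4/(-6 - 6) = -1/3, Q = 4/(6 + 6) = 1/3
Result: (-1/3)/(x + 6) + (1/3)/(x - 6)


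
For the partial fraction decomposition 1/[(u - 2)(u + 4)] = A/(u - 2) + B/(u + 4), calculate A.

Cover-up at u = 2: A = 1/(2 + 4) = 1/6


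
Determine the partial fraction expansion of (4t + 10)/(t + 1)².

(4t + 10) = P(t + 1) + Q. At t = -1: Q = 4·(-1) + 10 = 6. Coeff of t: P = 4
Result: 4/(t + 1) + 6/(t + 1)²


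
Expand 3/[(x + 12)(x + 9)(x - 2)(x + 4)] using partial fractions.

Using Heaviside cover-up: (-1/112)/(x + 12) + (1/55)/(x + 9) + (1/308)/(x - 2) - (1/80)/(x + 4)


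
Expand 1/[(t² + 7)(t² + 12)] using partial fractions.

Coefficient matching gives A = C = 0, B = 1/(12-7) = 1/5, D = -B = -1/5
Result: (1/5)/(t² + 7) - (1/5)/(t² + 12)


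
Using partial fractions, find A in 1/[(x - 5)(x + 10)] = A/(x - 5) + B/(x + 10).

Cover-up at x = 5: A = 1/(5 + 10) = 1/15


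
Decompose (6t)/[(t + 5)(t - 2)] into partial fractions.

At t=-5: α = (6·(-5) + 0)/(-5 - 2) = 30/7. At t=2: β = (6·2 + 0)/(2 + 5) = 12/7
Result: (30/7)/(t + 5) + (12/7)/(t - 2)


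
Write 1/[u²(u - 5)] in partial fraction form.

Cover-up at u=5: γ = 1/(5 - 0)² = 1/25. Cover-up at u=0: β = 1/(0 - 5) = -1/5. Comparing u² coeff: α = -γ = -1/25
Result: (-1/25)/u - (1/5)/u² + (1/25)/(u - 5)


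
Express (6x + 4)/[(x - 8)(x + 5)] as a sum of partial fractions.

At x=8: P = (6·8 + 4)/(8 + 5) = 4. At x=-5: Q = (6·(-5) + 4)/(-5 - 8) = 2
Result: 4/(x - 8) + 2/(x + 5)


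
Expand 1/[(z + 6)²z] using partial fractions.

Cover-up at z=0: C = 1/(0 + 6)² = 1/36. Cover-up at z=-6: B = 1/(-6 - 0) = -1/6. Comparing z² coeff: A = -C = -1/36
Result: (-1/36)/(z + 6) - (1/6)/(z + 6)² + (1/36)/z


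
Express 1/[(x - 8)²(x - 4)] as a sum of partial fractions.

Cover-up at x=4: R = 1/(4 - 8)² = 1/16. Cover-up at x=8: Q = 1/(8 - 4) = 1/4. Comparing x² coeff: P = -R = -1/16
Result: (-1/16)/(x - 8) + (1/4)/(x - 8)² + (1/16)/(x - 4)


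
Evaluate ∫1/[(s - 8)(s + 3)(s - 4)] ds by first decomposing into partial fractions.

Cover-up: P = 1/44, Q = 1/77, R = -1/28. Decomposition: (1/44)/(s - 8) + (1/77)/(s + 3) - (1/28)/(s - 4). Integrate each term: (1/44) ln|(s - 8)| + (1/77) ln|(s + 3)| - (1/28) ln|(s - 4)| + C


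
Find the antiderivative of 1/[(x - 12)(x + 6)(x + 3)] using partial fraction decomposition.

Cover-up: α = 1/270, β = 1/54, γ = -1/45. Decomposition: (1/270)/(x - 12) + (1/54)/(x + 6) - (1/45)/(x + 3). Integrate each term: (1/270) ln|(x - 12)| + (1/54) ln|(x + 6)| - (1/45) ln|(x + 3)| + C


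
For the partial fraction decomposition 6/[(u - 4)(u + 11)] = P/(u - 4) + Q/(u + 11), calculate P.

Cover-up at u = 4: P = 6/(4 + 11) = 6/15 = 2/5


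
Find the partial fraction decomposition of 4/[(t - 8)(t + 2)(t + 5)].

Using cover-up method: A = 2/65, B = -2/15, C = 4/39
Result: (2/65)/(t - 8) - (2/15)/(t + 2) + (4/39)/(t + 5)


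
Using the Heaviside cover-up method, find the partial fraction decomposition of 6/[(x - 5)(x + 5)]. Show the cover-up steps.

Cover (x - 5): set x=5, get α = 6/(5 + 5) = 3/5. Cover (x + 5): set x=-5, get β = 6/(-5 - 5) = -3/5.
Result: (3/5)/(x - 5) - (3/5)/(x + 5)


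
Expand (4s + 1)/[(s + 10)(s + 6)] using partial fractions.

At s=-10: A = (4·(-10) + 1)/(-10 + 6) = 39/4. At s=-6: B = (4·(-6) + 1)/(-6 + 10) = -23/4
Result: (39/4)/(s + 10) - (23/4)/(s + 6)


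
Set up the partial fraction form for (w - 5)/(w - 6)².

Repeated linear factor: P/(w - 6) + Q/(w - 6)²


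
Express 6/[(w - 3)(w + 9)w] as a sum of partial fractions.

Using cover-up method: A = 1/6, B = 1/18, C = -2/9
Result: (1/6)/(w - 3) + (1/18)/(w + 9) - (2/9)/w


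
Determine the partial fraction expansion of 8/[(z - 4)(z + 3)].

8/(z - 4)(z + 3) = α/(z - 4) + β/(z + 3). α = 8/(4 + 3) = 8/7, β = 8/(-3 - 4) = -8/7
Result: (8/7)/(z - 4) - (8/7)/(z + 3)


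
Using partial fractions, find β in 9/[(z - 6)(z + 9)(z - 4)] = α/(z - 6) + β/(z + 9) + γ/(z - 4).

Cover-up at z = -9: β = 9/[(-9 - 6)(-9 - 4)] = 9/[(-15)(-13)] = 9/195 = 3/65


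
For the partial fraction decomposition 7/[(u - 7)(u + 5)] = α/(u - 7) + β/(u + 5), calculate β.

Cover-up at u = -5: β = 7/(-5 - 7) = -7/12


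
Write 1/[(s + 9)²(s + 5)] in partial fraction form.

Cover-up at s=-5: R = 1/(-5 + 9)² = 1/16. Cover-up at s=-9: Q = 1/(-9 + 5) = -1/4. Comparing s² coeff: P = -R = -1/16
Result: (-1/16)/(s + 9) - (1/4)/(s + 9)² + (1/16)/(s + 5)


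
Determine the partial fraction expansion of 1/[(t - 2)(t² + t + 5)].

Cover-up at t = 2: α = 1/(2² + 1·2 + 5) = 1/11. Then β = -α = -1/11, γ = -α·(1 + 2) = -3/11
Result: (1/11)/(t - 2) - ((1/11)t + 3/11)/(t² + t + 5)


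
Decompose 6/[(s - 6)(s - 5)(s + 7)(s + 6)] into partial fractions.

Using Heaviside cover-up: (1/26)/(s - 6) - (1/22)/(s - 5) - (1/26)/(s + 7) + (1/22)/(s + 6)


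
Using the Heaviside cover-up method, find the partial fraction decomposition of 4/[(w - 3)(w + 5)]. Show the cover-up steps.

Cover (w - 3): set w=3, get α = 4/(3 + 5) = 1/2. Cover (w + 5): set w=-5, get β = 4/(-5 - 3) = -1/2.
Result: (1/2)/(w - 3) - (1/2)/(w + 5)


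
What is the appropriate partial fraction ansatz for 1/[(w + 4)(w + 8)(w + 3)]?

Three distinct linear factors: α/(w + 4) + β/(w + 8) + γ/(w + 3)


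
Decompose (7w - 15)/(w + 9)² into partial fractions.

(7w - 15) = A(w + 9) + B. At w = -9: B = 7·(-9) - 15 = -78. Coeff of w: A = 7
Result: 7/(w + 9) - 78/(w + 9)²


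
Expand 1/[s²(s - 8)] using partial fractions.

Cover-up at s=8: C = 1/(8 - 0)² = 1/64. Cover-up at s=0: B = 1/(0 - 8) = -1/8. Comparing s² coeff: A = -C = -1/64
Result: (-1/64)/s - (1/8)/s² + (1/64)/(s - 8)


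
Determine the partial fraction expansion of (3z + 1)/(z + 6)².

(3z + 1) = P(z + 6) + Q. At z = -6: Q = 3·(-6) + 1 = -17. Coeff of z: P = 3
Result: 3/(z + 6) - 17/(z + 6)²


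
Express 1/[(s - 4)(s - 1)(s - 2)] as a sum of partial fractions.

Using cover-up method: P = 1/6, Q = 1/3, R = -1/2
Result: (1/6)/(s - 4) + (1/3)/(s - 1) - (1/2)/(s - 2)


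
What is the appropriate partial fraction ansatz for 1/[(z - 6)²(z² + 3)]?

Repeated linear + quadratic: α/(z - 6) + β/(z - 6)² + (γz + δ)/(z² + 3)


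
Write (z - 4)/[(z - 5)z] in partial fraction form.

At z=5: P = (1·5 - 4)/(5 - 0) = 1/5. At z=0: Q = (1·0 - 4)/(0 - 5) = 4/5
Result: (1/5)/(z - 5) + (4/5)/z


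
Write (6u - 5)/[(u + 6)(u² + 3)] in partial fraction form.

At u=-6: P = (6·(-6) - 5)/((-6)² + 3) = -41/39. Q = -P = 41/39, R = 6 - (-6)·P = -4/13
Result: (-41/39)/(u + 6) + ((41/39)u - 4/13)/(u² + 3)


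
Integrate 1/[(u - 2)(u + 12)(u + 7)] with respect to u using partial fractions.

Cover-up: A = 1/126, B = 1/70, C = -1/45. Decomposition: (1/126)/(u - 2) + (1/70)/(u + 12) - (1/45)/(u + 7). Integrate each term: (1/126) ln|(u - 2)| + (1/70) ln|(u + 12)| - (1/45) ln|(u + 7)| + C


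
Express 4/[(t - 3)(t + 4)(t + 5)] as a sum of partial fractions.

Using cover-up method: A = 1/14, B = -4/7, C = 1/2
Result: (1/14)/(t - 3) - (4/7)/(t + 4) + (1/2)/(t + 5)


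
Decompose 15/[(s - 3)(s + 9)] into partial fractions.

15/(s - 3)(s + 9) = P/(s - 3) + Q/(s + 9). P = 15/(3 + 9) = 5/4, Q = 15/(-9 - 3) = -5/4
Result: (5/4)/(s - 3) - (5/4)/(s + 9)


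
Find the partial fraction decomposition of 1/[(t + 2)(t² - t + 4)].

Cover-up at t = -2: P = 1/((-2)² - 1·(-2) + 4) = 1/10. Then Q = -P = -1/10, R = -P·(-1 - 2) = 3/10
Result: (1/10)/(t + 2) - ((1/10)t - 3/10)/(t² - t + 4)


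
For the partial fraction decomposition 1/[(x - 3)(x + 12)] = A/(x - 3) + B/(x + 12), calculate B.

Cover-up at x = -12: B = 1/(-12 - 3) = -1/15


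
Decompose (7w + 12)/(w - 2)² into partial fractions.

(7w + 12) = A(w - 2) + B. At w = 2: B = 7·2 + 12 = 26. Coeff of w: A = 7
Result: 7/(w - 2) + 26/(w - 2)²


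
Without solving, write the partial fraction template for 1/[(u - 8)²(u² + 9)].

Repeated linear + quadratic: α/(u - 8) + β/(u - 8)² + (γu + δ)/(u² + 9)


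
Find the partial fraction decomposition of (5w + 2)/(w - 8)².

(5w + 2) = α(w - 8) + β. At w = 8: β = 5·8 + 2 = 42. Coeff of w: α = 5
Result: 5/(w - 8) + 42/(w - 8)²


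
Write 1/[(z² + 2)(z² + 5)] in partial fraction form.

Coefficient matching gives A = C = 0, B = 1/(5-2) = 1/3, D = -B = -1/3
Result: (1/3)/(z² + 2) - (1/3)/(z² + 5)


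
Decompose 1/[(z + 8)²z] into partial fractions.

Cover-up at z=0: R = 1/(0 + 8)² = 1/64. Cover-up at z=-8: Q = 1/(-8 - 0) = -1/8. Comparing z² coeff: P = -R = -1/64
Result: (-1/64)/(z + 8) - (1/8)/(z + 8)² + (1/64)/z


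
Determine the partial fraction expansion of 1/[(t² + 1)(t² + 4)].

Coefficient matching gives α = γ = 0, β = 1/(4-1) = 1/3, δ = -β = -1/3
Result: (1/3)/(t² + 1) - (1/3)/(t² + 4)


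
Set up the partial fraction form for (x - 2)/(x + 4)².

Repeated linear factor: A/(x + 4) + B/(x + 4)²


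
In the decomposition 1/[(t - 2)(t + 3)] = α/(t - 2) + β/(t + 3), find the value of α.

Cover-up at t = 2: α = 1/(2 + 3) = 1/5


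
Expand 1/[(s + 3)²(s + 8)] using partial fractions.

Cover-up at s=-8: γ = 1/(-8 + 3)² = 1/25. Cover-up at s=-3: β = 1/(-3 + 8) = 1/5. Comparing s² coeff: α = -γ = -1/25
Result: (-1/25)/(s + 3) + (1/5)/(s + 3)² + (1/25)/(s + 8)


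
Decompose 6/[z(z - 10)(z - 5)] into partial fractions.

Using cover-up method: P = 3/25, Q = 3/25, R = -6/25
Result: (3/25)/z + (3/25)/(z - 10) - (6/25)/(z - 5)


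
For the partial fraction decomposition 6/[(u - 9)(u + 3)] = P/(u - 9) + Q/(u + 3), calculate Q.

Cover-up at u = -3: Q = 6/(-3 - 9) = -6/12 = -1/2


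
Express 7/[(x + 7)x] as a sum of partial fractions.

7/(x + 7)x = A/(x + 7) + B/x. A = 7/(-7 - 0) = -1, B = 7/(0 + 7) = 1
Result: -1/(x + 7) + 1/x


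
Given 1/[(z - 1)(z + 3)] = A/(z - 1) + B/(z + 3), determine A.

Cover-up at z = 1: A = 1/(1 + 3) = 1/4


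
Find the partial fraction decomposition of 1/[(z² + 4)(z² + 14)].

Coefficient matching gives α = γ = 0, β = 1/(14-4) = 1/10, δ = -β = -1/10
Result: (1/10)/(z² + 4) - (1/10)/(z² + 14)


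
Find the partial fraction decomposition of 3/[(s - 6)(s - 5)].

3/(s - 6)(s - 5) = α/(s - 6) + β/(s - 5). α = 3/(6 - 5) = 3, β = 3/(5 - 6) = -3
Result: 3/(s - 6) - 3/(s - 5)


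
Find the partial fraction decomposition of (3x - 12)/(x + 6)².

(3x - 12) = A(x + 6) + B. At x = -6: B = 3·(-6) - 12 = -30. Coeff of x: A = 3
Result: 3/(x + 6) - 30/(x + 6)²


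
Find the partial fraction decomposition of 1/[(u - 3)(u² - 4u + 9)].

Cover-up at u = 3: A = 1/(3² - 4·3 + 9) = 1/6. Then B = -A = -1/6, C = -A·(-4 + 3) = 1/6
Result: (1/6)/(u - 3) - ((1/6)u - 1/6)/(u² - 4u + 9)


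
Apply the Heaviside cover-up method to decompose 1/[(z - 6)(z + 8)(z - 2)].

Cover (z - 6), z=6: A = 1/[(6 + 8)(6 - 2)] = 1/56. Cover (z + 8), z=-8: B = 1/[(-8 - 6)(-8 - 2)] = 1/140. Cover (z - 2), z=2: C = 1/[(2 - 6)(2 + 8)] = -1/40.
Result: (1/56)/(z - 6) + (1/140)/(z + 8) - (1/40)/(z - 2)


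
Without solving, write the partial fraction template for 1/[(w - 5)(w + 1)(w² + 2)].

Two linear + quadratic: P/(w - 5) + Q/(w + 1) + (Rw + S)/(w² + 2)


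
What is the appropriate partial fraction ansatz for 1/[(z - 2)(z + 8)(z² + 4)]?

Two linear + quadratic: P/(z - 2) + Q/(z + 8) + (Rz + S)/(z² + 4)


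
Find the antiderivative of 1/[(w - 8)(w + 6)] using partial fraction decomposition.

Decompose: 1/[(w - 8)(w + 6)] = (1/14)/(w - 8) - (1/14)/(w + 6). Integrate each term: (1/14) ln|(w - 8)| - (1/14) ln|(w + 6)| + C


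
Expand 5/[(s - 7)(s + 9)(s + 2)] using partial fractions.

Using cover-up method: α = 5/144, β = 5/112, γ = -5/63
Result: (5/144)/(s - 7) + (5/112)/(s + 9) - (5/63)/(s + 2)


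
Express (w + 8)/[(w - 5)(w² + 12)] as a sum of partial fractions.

At w=5: P = (1·5 + 8)/(5² + 12) = 13/37. Q = -P = -13/37, R = 1 - 5·P = -28/37
Result: (13/37)/(w - 5) - ((13/37)w + 28/37)/(w² + 12)


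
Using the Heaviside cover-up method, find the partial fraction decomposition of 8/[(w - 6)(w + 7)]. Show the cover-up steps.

Cover (w - 6): set w=6, get P = 8/(6 + 7) = 8/13. Cover (w + 7): set w=-7, get Q = 8/(-7 - 6) = -8/13.
Result: (8/13)/(w - 6) - (8/13)/(w + 7)


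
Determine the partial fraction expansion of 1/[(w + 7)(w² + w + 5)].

Cover-up at w = -7: P = 1/((-7)² + 1·(-7) + 5) = 1/47. Then Q = -P = -1/47, R = -P·(1 - 7) = 6/47
Result: (1/47)/(w + 7) - ((1/47)w - 6/47)/(w² + w + 5)


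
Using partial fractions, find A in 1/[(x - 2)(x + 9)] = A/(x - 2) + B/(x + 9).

Cover-up at x = 2: A = 1/(2 + 9) = 1/11


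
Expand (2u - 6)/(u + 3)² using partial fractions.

(2u - 6) = α(u + 3) + β. At u = -3: β = 2·(-3) - 6 = -12. Coeff of u: α = 2
Result: 2/(u + 3) - 12/(u + 3)²


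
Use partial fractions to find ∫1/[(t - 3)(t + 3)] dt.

Decompose: 1/[(t - 3)(t + 3)] = (1/6)/(t - 3) - (1/6)/(t + 3). Integrate each term: (1/6) ln|(t - 3)| - (1/6) ln|(t + 3)| + C


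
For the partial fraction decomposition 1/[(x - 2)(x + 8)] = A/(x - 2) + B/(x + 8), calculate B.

Cover-up at x = -8: B = 1/(-8 - 2) = -1/10


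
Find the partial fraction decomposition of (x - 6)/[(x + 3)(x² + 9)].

At x=-3: P = (1·(-3) - 6)/((-3)² + 9) = -1/2. Q = -P = 1/2, R = 1 - (-3)·P = -1/2
Result: (-1/2)/(x + 3) + ((1/2)x - 1/2)/(x² + 9)


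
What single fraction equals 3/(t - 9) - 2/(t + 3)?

Common denominator (t - 9)(t + 3). Numerator: 3(t + 3) - 2(t - 9) = (3t + 9) - (2t - 18) = t + 27
Result: (t + 27)/[(t - 9)(t + 3)]


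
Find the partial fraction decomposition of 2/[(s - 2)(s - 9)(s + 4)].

Using cover-up method: P = -1/21, Q = 2/91, R = 1/39
Result: (-1/21)/(s - 2) + (2/91)/(s - 9) + (1/39)/(s + 4)


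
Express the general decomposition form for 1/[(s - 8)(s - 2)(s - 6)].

Three distinct linear factors: α/(s - 8) + β/(s - 2) + γ/(s - 6)


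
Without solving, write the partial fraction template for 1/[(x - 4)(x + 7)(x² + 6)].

Two linear + quadratic: A/(x - 4) + B/(x + 7) + (Cx + D)/(x² + 6)


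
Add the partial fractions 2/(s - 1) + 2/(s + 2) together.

Common denominator (s - 1)(s + 2). Numerator: 2(s + 2) + 2(s - 1) = (2s + 4) + (2s - 2) = 4s + 2
Result: (4s + 2)/[(s - 1)(s + 2)]


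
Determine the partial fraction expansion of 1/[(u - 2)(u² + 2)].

Cover-up at u = 2: A = 1/(2² + 2) = 1/6. Then B = -A = -1/6, C = -A·(0 + 2) = -1/3
Result: (1/6)/(u - 2) - ((1/6)u + 1/3)/(u² + 2)


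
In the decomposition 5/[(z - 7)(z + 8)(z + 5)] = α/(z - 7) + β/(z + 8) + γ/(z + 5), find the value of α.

Cover-up at z = 7: α = 5/[(7 + 8)(7 + 5)] = 5/[(15)(12)] = 5/180 = 1/36


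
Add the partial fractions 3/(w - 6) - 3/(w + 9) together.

Common denominator (w - 6)(w + 9). Numerator: 3(w + 9) - 3(w - 6) = (3w + 27) - (3w - 18) = 45
Result: (45)/[(w - 6)(w + 9)]


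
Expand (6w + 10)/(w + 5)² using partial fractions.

(6w + 10) = A(w + 5) + B. At w = -5: B = 6·(-5) + 10 = -20. Coeff of w: A = 6
Result: 6/(w + 5) - 20/(w + 5)²


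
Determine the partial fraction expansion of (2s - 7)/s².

(2s - 7) = Ps + Q. At s = 0: Q = 2·0 - 7 = -7. Coeff of s: P = 2
Result: 2/s - 7/s²


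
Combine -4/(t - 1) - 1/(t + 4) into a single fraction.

Common denominator (t - 1)(t + 4). Numerator: -4(t + 4) - 1(t - 1) = (-4t - 16) - (t - 1) = -5t - 15
Result: (-5t - 15)/[(t - 1)(t + 4)]


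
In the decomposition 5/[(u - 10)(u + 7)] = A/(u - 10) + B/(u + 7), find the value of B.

Cover-up at u = -7: B = 5/(-7 - 10) = -5/17


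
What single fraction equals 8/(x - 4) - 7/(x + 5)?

Common denominator (x - 4)(x + 5). Numerator: 8(x + 5) - 7(x - 4) = (8x + 40) - (7x - 28) = x + 68
Result: (x + 68)/[(x - 4)(x + 5)]


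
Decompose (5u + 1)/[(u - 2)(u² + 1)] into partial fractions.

At u=2: α = (5·2 + 1)/(2² + 1) = 11/5. β = -α = -11/5, γ = 5 - 2·α = 3/5
Result: (11/5)/(u - 2) - ((11/5)u - 3/5)/(u² + 1)


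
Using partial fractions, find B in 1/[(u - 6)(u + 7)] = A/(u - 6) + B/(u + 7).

Cover-up at u = -7: B = 1/(-7 - 6) = -1/13


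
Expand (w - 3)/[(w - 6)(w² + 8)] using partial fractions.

At w=6: P = (1·6 - 3)/(6² + 8) = 3/44. Q = -P = -3/44, R = 1 - 6·P = 13/22
Result: (3/44)/(w - 6) - ((3/44)w - 13/22)/(w² + 8)


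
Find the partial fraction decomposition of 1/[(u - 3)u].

1/(u - 3)u = A/(u - 3) + B/u. A = 1/(3 - 0) = 1/3, B = 1/(0 - 3) = -1/3
Result: (1/3)/(u - 3) - (1/3)/u


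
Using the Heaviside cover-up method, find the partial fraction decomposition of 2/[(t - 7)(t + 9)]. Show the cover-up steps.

Cover (t - 7): set t=7, get A = 2/(7 + 9) = 1/8. Cover (t + 9): set t=-9, get B = 2/(-9 - 7) = -1/8.
Result: (1/8)/(t - 7) - (1/8)/(t + 9)


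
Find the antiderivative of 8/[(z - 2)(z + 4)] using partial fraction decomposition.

Decompose: 8/[(z - 2)(z + 4)] = (4/3)/(z - 2) - (4/3)/(z + 4). Integrate each term: (4/3) ln|(z - 2)| - (4/3) ln|(z + 4)| + C


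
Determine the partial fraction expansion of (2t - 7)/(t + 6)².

(2t - 7) = A(t + 6) + B. At t = -6: B = 2·(-6) - 7 = -19. Coeff of t: A = 2
Result: 2/(t + 6) - 19/(t + 6)²


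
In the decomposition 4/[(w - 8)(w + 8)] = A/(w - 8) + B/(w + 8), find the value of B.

Cover-up at w = -8: B = 4/(-8 - 8) = -4/16 = -1/4


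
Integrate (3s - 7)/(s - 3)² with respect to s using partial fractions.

Decompose: α = 3, β = 3·3 - 7 = 2, so (3s - 7)/(s - 3)² = 3/(s - 3) + 2/(s - 3)². Integrate: ∫ α/(s - 3) ds = 3 ln|(s - 3)|; ∫ β/(s - 3)² ds = -2/(s - 3). Sum: 3 ln|(s - 3)| - 2/(s - 3) + C


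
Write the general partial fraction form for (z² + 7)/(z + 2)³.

Repeated linear factor (power 3): A/(z + 2) + B/(z + 2)² + C/(z + 2)³


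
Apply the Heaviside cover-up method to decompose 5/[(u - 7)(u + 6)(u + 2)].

Cover (u - 7), u=7: P = 5/[(7 + 6)(7 + 2)] = 5/117. Cover (u + 6), u=-6: Q = 5/[(-6 - 7)(-6 + 2)] = 5/52. Cover (u + 2), u=-2: R = 5/[(-2 - 7)(-2 + 6)] = -5/36.
Result: (5/117)/(u - 7) + (5/52)/(u + 6) - (5/36)/(u + 2)


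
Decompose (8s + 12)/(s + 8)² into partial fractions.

(8s + 12) = A(s + 8) + B. At s = -8: B = 8·(-8) + 12 = -52. Coeff of s: A = 8
Result: 8/(s + 8) - 52/(s + 8)²


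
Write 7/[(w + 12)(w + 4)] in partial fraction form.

7/(w + 12)(w + 4) = α/(w + 12) + β/(w + 4). α = 7/(-12 + 4) = -7/8, β = 7/(-4 + 12) = 7/8
Result: (-7/8)/(w + 12) + (7/8)/(w + 4)


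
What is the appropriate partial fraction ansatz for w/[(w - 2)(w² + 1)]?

Linear + irreducible quadratic: P/(w - 2) + (Qw + R)/(w² + 1)


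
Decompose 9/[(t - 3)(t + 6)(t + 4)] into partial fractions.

Using cover-up method: A = 1/7, B = 1/2, C = -9/14
Result: (1/7)/(t - 3) + (1/2)/(t + 6) - (9/14)/(t + 4)


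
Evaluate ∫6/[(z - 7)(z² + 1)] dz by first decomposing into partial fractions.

Cover-up at z=7: P = 6/(7²+1) = 3/25. Coeff matching: Q = -3/25, R = -21/25. Decomposition: (3/25)/(z - 7) - ((3/25)z + 21/25)/(z² + 1). Integrate: linear → ln, quadratic → (1/2)ln + arctan: (3/25) ln|(z - 7)| - (3/50) ln(z² + 1) - (21/25) arctan(z) + C


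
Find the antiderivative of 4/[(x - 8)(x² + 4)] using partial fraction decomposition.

Cover-up at x=8: A = 4/(8²+4) = 1/17. Coeff matching: B = -1/17, C = -8/17. Decomposition: (1/17)/(x - 8) - ((1/17)x + 8/17)/(x² + 4). Integrate: linear → ln, quadratic → (1/2)ln + arctan: (1/17) ln|(x - 8)| - (1/34) ln(x² + 4) - (4/17) arctan(x/2) + C


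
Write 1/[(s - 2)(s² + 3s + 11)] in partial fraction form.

Cover-up at s = 2: α = 1/(2² + 3·2 + 11) = 1/21. Then β = -α = -1/21, γ = -α·(3 + 2) = -5/21
Result: (1/21)/(s - 2) - ((1/21)s + 5/21)/(s² + 3s + 11)


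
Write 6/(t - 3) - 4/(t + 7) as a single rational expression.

Common denominator (t - 3)(t + 7). Numerator: 6(t + 7) - 4(t - 3) = (6t + 42) - (4t - 12) = 2t + 54
Result: (2t + 54)/[(t - 3)(t + 7)]


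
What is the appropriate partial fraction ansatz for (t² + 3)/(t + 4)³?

Repeated linear factor (power 3): α/(t + 4) + β/(t + 4)² + γ/(t + 4)³


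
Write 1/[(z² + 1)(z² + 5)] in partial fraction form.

Coefficient matching gives A = C = 0, B = 1/(5-1) = 1/4, D = -B = -1/4
Result: (1/4)/(z² + 1) - (1/4)/(z² + 5)


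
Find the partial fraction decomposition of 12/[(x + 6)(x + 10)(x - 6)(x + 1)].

Using Heaviside cover-up: (1/20)/(x + 6) - (1/48)/(x + 10) + (1/112)/(x - 6) - (4/105)/(x + 1)


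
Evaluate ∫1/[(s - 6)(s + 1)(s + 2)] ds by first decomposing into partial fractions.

Cover-up: P = 1/56, Q = -1/7, R = 1/8. Decomposition: (1/56)/(s - 6) - (1/7)/(s + 1) + (1/8)/(s + 2). Integrate each term: (1/56) ln|(s - 6)| - (1/7) ln|(s + 1)| + (1/8) ln|(s + 2)| + C


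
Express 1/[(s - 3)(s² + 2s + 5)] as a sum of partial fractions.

Cover-up at s = 3: A = 1/(3² + 2·3 + 5) = 1/20. Then B = -A = -1/20, C = -A·(2 + 3) = -1/4
Result: (1/20)/(s - 3) - ((1/20)s + 1/4)/(s² + 2s + 5)


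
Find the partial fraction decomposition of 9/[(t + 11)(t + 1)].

9/(t + 11)(t + 1) = α/(t + 11) + β/(t + 1). α = 9/(-11 + 1) = -9/10, β = 9/(-1 + 11) = 9/10
Result: (-9/10)/(t + 11) + (9/10)/(t + 1)


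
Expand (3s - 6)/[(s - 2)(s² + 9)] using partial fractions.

At s=2: α = (3·2 - 6)/(2² + 9) = 0. β = -α = 0, γ = 3 - 2·α = 3
Result: (3)/(s² + 9)


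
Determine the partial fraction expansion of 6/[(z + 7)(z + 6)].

6/(z + 7)(z + 6) = A/(z + 7) + B/(z + 6). A = 6/(-7 + 6) = -6, B = 6/(-6 + 7) = 6
Result: -6/(z + 7) + 6/(z + 6)


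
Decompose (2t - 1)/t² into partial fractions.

(2t - 1) = Pt + Q. At t = 0: Q = 2·0 - 1 = -1. Coeff of t: P = 2
Result: 2/t - 1/t²


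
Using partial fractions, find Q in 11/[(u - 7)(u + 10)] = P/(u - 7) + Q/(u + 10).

Cover-up at u = -10: Q = 11/(-10 - 7) = -11/17


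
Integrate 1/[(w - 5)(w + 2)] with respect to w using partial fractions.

Decompose: 1/[(w - 5)(w + 2)] = (1/7)/(w - 5) - (1/7)/(w + 2). Integrate each term: (1/7) ln|(w - 5)| - (1/7) ln|(w + 2)| + C


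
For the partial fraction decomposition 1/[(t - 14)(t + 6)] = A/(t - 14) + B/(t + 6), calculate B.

Cover-up at t = -6: B = 1/(-6 - 14) = -1/20


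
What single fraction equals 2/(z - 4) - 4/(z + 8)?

Common denominator (z - 4)(z + 8). Numerator: 2(z + 8) - 4(z - 4) = (2z + 16) - (4z - 16) = -2z + 32
Result: (-2z + 32)/[(z - 4)(z + 8)]


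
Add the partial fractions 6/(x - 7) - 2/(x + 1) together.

Common denominator (x - 7)(x + 1). Numerator: 6(x + 1) - 2(x - 7) = (6x + 6) - (2x - 14) = 4x + 20
Result: (4x + 20)/[(x - 7)(x + 1)]


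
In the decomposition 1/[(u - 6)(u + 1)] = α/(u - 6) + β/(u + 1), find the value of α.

Cover-up at u = 6: α = 1/(6 + 1) = 1/7


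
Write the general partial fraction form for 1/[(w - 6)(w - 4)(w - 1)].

Three distinct linear factors: P/(w - 6) + Q/(w - 4) + R/(w - 1)


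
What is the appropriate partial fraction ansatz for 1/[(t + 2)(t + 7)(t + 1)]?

Three distinct linear factors: α/(t + 2) + β/(t + 7) + γ/(t + 1)


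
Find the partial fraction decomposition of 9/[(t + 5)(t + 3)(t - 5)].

Using cover-up method: A = 9/20, B = -9/16, C = 9/80
Result: (9/20)/(t + 5) - (9/16)/(t + 3) + (9/80)/(t - 5)


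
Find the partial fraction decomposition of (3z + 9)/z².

(3z + 9) = Pz + Q. At z = 0: Q = 3·0 + 9 = 9. Coeff of z: P = 3
Result: 3/z + 9/z²


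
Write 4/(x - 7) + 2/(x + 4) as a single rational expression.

Common denominator (x - 7)(x + 4). Numerator: 4(x + 4) + 2(x - 7) = (4x + 16) + (2x - 14) = 6x + 2
Result: (6x + 2)/[(x - 7)(x + 4)]


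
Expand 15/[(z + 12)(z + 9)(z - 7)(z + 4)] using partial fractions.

Using Heaviside cover-up: (-5/152)/(z + 12) + (1/16)/(z + 9) + (15/3344)/(z - 7) - (3/88)/(z + 4)


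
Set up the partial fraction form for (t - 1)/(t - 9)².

Repeated linear factor: α/(t - 9) + β/(t - 9)²


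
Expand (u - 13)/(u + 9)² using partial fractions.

(u - 13) = α(u + 9) + β. At u = -9: β = 1·(-9) - 13 = -22. Coeff of u: α = 1
Result: 1/(u + 9) - 22/(u + 9)²


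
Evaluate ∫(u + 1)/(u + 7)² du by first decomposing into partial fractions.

Decompose: α = 1, β = 1·(-7) + 1 = -6, so (u + 1)/(u + 7)² = 1/(u + 7) - 6/(u + 7)². Integrate: ∫ α/(u + 7) du = ln|(u + 7)|; ∫ β/(u + 7)² du = 6/(u + 7). Sum: ln|(u + 7)| + 6/(u + 7) + C


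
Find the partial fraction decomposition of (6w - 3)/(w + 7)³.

(6w - 3) = α(w + 7)² + β(w + 7) + γ. At w = -7: γ = 6·(-7) - 3 = -45. Coefficients: α = 0, β = 6
Result: 6/(w + 7)² - 45/(w + 7)³


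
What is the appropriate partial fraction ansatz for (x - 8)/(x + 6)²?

Repeated linear factor: A/(x + 6) + B/(x + 6)²


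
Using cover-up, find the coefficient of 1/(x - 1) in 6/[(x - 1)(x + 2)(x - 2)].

Cover (x - 1), set x=1: 6/[(1 + 2)(1 - 2)] = -2


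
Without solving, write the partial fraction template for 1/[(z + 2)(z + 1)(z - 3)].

Three distinct linear factors: A/(z + 2) + B/(z + 1) + C/(z - 3)


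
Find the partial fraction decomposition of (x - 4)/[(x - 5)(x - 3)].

At x=5: α = (1·5 - 4)/(5 - 3) = 1/2. At x=3: β = (1·3 - 4)/(3 - 5) = 1/2
Result: (1/2)/(x - 5) + (1/2)/(x - 3)


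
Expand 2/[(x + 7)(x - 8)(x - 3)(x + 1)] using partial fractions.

Using Heaviside cover-up: (-1/450)/(x + 7) + (2/675)/(x - 8) - (1/100)/(x - 3) + (1/108)/(x + 1)


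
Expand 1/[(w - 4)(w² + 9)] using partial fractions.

Cover-up at w = 4: α = 1/(4² + 9) = 1/25. Then β = -α = -1/25, γ = -α·(0 + 4) = -4/25
Result: (1/25)/(w - 4) - ((1/25)w + 4/25)/(w² + 9)


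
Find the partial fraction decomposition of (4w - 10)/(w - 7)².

(4w - 10) = A(w - 7) + B. At w = 7: B = 4·7 - 10 = 18. Coeff of w: A = 4
Result: 4/(w - 7) + 18/(w - 7)²


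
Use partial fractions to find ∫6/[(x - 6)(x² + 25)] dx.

Cover-up at x=6: A = 6/(6²+25) = 6/61. Coeff matching: B = -6/61, C = -36/61. Decomposition: (6/61)/(x - 6) - ((6/61)x + 36/61)/(x² + 25). Integrate: linear → ln, quadratic → (1/2)ln + arctan: (6/61) ln|(x - 6)| - (3/61) ln(x² + 25) - (36/305) arctan(x/5) + C


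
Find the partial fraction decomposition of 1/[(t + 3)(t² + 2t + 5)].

Cover-up at t = -3: A = 1/((-3)² + 2·(-3) + 5) = 1/8. Then B = -A = -1/8, C = -A·(2 - 3) = 1/8
Result: (1/8)/(t + 3) - ((1/8)t - 1/8)/(t² + 2t + 5)


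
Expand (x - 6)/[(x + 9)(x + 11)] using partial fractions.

At x=-9: α = (1·(-9) - 6)/(-9 + 11) = -15/2. At x=-11: β = (1·(-11) - 6)/(-11 + 9) = 17/2
Result: (-15/2)/(x + 9) + (17/2)/(x + 11)


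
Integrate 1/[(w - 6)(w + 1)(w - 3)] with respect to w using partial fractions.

Cover-up: P = 1/21, Q = 1/28, R = -1/12. Decomposition: (1/21)/(w - 6) + (1/28)/(w + 1) - (1/12)/(w - 3). Integrate each term: (1/21) ln|(w - 6)| + (1/28) ln|(w + 1)| - (1/12) ln|(w - 3)| + C


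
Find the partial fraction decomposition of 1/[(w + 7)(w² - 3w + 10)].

Cover-up at w = -7: A = 1/((-7)² - 3·(-7) + 10) = 1/80. Then B = -A = -1/80, C = -A·(-3 - 7) = 1/8
Result: (1/80)/(w + 7) - ((1/80)w - 1/8)/(w² - 3w + 10)


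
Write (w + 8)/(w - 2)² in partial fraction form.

(w + 8) = P(w - 2) + Q. At w = 2: Q = 1·2 + 8 = 10. Coeff of w: P = 1
Result: 1/(w - 2) + 10/(w - 2)²


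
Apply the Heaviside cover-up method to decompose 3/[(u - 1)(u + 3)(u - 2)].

Cover (u - 1), u=1: A = 3/[(1 + 3)(1 - 2)] = -3/4. Cover (u + 3), u=-3: B = 3/[(-3 - 1)(-3 - 2)] = 3/20. Cover (u - 2), u=2: C = 3/[(2 - 1)(2 + 3)] = 3/5.
Result: (-3/4)/(u - 1) + (3/20)/(u + 3) + (3/5)/(u - 2)


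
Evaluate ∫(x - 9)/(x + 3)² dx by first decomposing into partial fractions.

Decompose: α = 1, β = 1·(-3) - 9 = -12, so (x - 9)/(x + 3)² = 1/(x + 3) - 12/(x + 3)². Integrate: ∫ α/(x + 3) dx = ln|(x + 3)|; ∫ β/(x + 3)² dx = 12/(x + 3). Sum: ln|(x + 3)| + 12/(x + 3) + C


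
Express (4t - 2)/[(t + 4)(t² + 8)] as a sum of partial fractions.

At t=-4: α = (4·(-4) - 2)/((-4)² + 8) = -3/4. β = -α = 3/4, γ = 4 - (-4)·α = 1
Result: (-3/4)/(t + 4) + ((3/4)t + 1)/(t² + 8)


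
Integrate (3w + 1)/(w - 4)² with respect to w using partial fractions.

Decompose: α = 3, β = 3·4 + 1 = 13, so (3w + 1)/(w - 4)² = 3/(w - 4) + 13/(w - 4)². Integrate: ∫ α/(w - 4) dw = 3 ln|(w - 4)|; ∫ β/(w - 4)² dw = -13/(w - 4). Sum: 3 ln|(w - 4)| - 13/(w - 4) + C


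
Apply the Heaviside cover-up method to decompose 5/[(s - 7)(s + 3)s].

Cover (s - 7), s=7: α = 5/[(7 + 3)(7 - 0)] = 1/14. Cover (s + 3), s=-3: β = 5/[(-3 - 7)(-3 - 0)] = 1/6. Cover s, s=0: γ = 5/[(0 - 7)(0 + 3)] = -5/21.
Result: (1/14)/(s - 7) + (1/6)/(s + 3) - (5/21)/s


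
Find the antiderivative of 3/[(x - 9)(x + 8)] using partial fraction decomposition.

Decompose: 3/[(x - 9)(x + 8)] = (3/17)/(x - 9) - (3/17)/(x + 8). Integrate each term: (3/17) ln|(x - 9)| - (3/17) ln|(x + 8)| + C


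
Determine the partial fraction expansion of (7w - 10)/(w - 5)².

(7w - 10) = P(w - 5) + Q. At w = 5: Q = 7·5 - 10 = 25. Coeff of w: P = 7
Result: 7/(w - 5) + 25/(w - 5)²


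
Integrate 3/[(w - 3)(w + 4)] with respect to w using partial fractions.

Decompose: 3/[(w - 3)(w + 4)] = (3/7)/(w - 3) - (3/7)/(w + 4). Integrate each term: (3/7) ln|(w - 3)| - (3/7) ln|(w + 4)| + C


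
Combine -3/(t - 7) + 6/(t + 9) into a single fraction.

Common denominator (t - 7)(t + 9). Numerator: -3(t + 9) + 6(t - 7) = (-3t - 27) + (6t - 42) = 3t - 69
Result: (3t - 69)/[(t - 7)(t + 9)]


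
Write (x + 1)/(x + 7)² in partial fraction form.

(x + 1) = P(x + 7) + Q. At x = -7: Q = 1·(-7) + 1 = -6. Coeff of x: P = 1
Result: 1/(x + 7) - 6/(x + 7)²


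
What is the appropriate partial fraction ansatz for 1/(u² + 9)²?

Repeated quadratic factor: (Pu + Q)/(u² + 9) + (Ru + S)/(u² + 9)²


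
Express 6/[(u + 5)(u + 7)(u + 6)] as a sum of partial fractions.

Using cover-up method: α = 3, β = 3, γ = -6
Result: 3/(u + 5) + 3/(u + 7) - 6/(u + 6)


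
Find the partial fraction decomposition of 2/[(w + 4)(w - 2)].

2/(w + 4)(w - 2) = α/(w + 4) + β/(w - 2). α = 2/(-4 - 2) = -1/3, β = 2/(2 + 4) = 1/3
Result: (-1/3)/(w + 4) + (1/3)/(w - 2)


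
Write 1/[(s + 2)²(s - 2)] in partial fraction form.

Cover-up at s=2: R = 1/(2 + 2)² = 1/16. Cover-up at s=-2: Q = 1/(-2 - 2) = -1/4. Comparing s² coeff: P = -R = -1/16
Result: (-1/16)/(s + 2) - (1/4)/(s + 2)² + (1/16)/(s - 2)


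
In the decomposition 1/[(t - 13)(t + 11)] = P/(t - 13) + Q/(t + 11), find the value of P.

Cover-up at t = 13: P = 1/(13 + 11) = 1/24


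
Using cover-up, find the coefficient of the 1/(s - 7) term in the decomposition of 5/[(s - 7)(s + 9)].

Cover (s - 7), set s=7: 5/((s + 9) at s=7) = 5/(16) = 5/16


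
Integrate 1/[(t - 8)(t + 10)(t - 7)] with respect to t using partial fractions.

Cover-up: α = 1/18, β = 1/306, γ = -1/17. Decomposition: (1/18)/(t - 8) + (1/306)/(t + 10) - (1/17)/(t - 7). Integrate each term: (1/18) ln|(t - 8)| + (1/306) ln|(t + 10)| - (1/17) ln|(t - 7)| + C


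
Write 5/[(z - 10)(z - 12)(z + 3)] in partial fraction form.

Using cover-up method: α = -5/26, β = 1/6, γ = 1/39
Result: (-5/26)/(z - 10) + (1/6)/(z - 12) + (1/39)/(z + 3)


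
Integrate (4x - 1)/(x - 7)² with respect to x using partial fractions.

Decompose: P = 4, Q = 4·7 - 1 = 27, so (4x - 1)/(x - 7)² = 4/(x - 7) + 27/(x - 7)². Integrate: ∫ P/(x - 7) dx = 4 ln|(x - 7)|; ∫ Q/(x - 7)² dx = -27/(x - 7). Sum: 4 ln|(x - 7)| - 27/(x - 7) + C


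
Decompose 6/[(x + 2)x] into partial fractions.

6/(x + 2)x = A/(x + 2) + B/x. A = 6/(-2 - 0) = -3, B = 6/(0 + 2) = 3
Result: -3/(x + 2) + 3/x


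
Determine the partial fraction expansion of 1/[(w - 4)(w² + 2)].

Cover-up at w = 4: A = 1/(4² + 2) = 1/18. Then B = -A = -1/18, C = -A·(0 + 4) = -2/9
Result: (1/18)/(w - 4) - ((1/18)w + 2/9)/(w² + 2)


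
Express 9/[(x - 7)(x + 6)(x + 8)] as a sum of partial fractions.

Using cover-up method: A = 3/65, B = -9/26, C = 3/10
Result: (3/65)/(x - 7) - (9/26)/(x + 6) + (3/10)/(x + 8)


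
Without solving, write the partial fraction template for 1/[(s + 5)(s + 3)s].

Three distinct linear factors: P/(s + 5) + Q/(s + 3) + R/s


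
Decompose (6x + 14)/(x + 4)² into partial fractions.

(6x + 14) = A(x + 4) + B. At x = -4: B = 6·(-4) + 14 = -10. Coeff of x: A = 6
Result: 6/(x + 4) - 10/(x + 4)²


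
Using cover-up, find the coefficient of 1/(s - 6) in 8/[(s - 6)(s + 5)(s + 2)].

Cover (s - 6), set s=6: 8/[(6 + 5)(6 + 2)] = 1/11


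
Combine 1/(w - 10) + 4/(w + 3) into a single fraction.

Common denominator (w - 10)(w + 3). Numerator: 1(w + 3) + 4(w - 10) = (w + 3) + (4w - 40) = 5w - 37
Result: (5w - 37)/[(w - 10)(w + 3)]


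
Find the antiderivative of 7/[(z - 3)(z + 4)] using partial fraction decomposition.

Decompose: 7/[(z - 3)(z + 4)] = 1/(z - 3) - 1/(z + 4). Integrate each term: ln|(z - 3)| - ln|(z + 4)| + C


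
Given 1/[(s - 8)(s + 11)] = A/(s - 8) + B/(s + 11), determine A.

Cover-up at s = 8: A = 1/(8 + 11) = 1/19


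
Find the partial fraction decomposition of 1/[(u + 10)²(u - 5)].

Cover-up at u=5: R = 1/(5 + 10)² = 1/225. Cover-up at u=-10: Q = 1/(-10 - 5) = -1/15. Comparing u² coeff: P = -R = -1/225
Result: (-1/225)/(u + 10) - (1/15)/(u + 10)² + (1/225)/(u - 5)


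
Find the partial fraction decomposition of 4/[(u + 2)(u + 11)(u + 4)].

Using cover-up method: α = 2/9, β = 4/63, γ = -2/7
Result: (2/9)/(u + 2) + (4/63)/(u + 11) - (2/7)/(u + 4)


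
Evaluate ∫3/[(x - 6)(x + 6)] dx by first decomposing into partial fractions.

Decompose: 3/[(x - 6)(x + 6)] = (1/4)/(x - 6) - (1/4)/(x + 6). Integrate each term: (1/4) ln|(x - 6)| - (1/4) ln|(x + 6)| + C


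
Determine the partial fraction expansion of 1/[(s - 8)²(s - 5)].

Cover-up at s=5: R = 1/(5 - 8)² = 1/9. Cover-up at s=8: Q = 1/(8 - 5) = 1/3. Comparing s² coeff: P = -R = -1/9
Result: (-1/9)/(s - 8) + (1/3)/(s - 8)² + (1/9)/(s - 5)


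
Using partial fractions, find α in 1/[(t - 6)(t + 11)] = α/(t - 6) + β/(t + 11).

Cover-up at t = 6: α = 1/(6 + 11) = 1/17


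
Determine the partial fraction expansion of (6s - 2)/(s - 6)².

(6s - 2) = α(s - 6) + β. At s = 6: β = 6·6 - 2 = 34. Coeff of s: α = 6
Result: 6/(s - 6) + 34/(s - 6)²


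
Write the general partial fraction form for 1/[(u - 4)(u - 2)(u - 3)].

Three distinct linear factors: A/(u - 4) + B/(u - 2) + C/(u - 3)


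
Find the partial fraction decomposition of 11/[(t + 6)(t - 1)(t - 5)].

Using cover-up method: α = 1/7, β = -11/28, γ = 1/4
Result: (1/7)/(t + 6) - (11/28)/(t - 1) + (1/4)/(t - 5)


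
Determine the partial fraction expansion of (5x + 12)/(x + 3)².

(5x + 12) = α(x + 3) + β. At x = -3: β = 5·(-3) + 12 = -3. Coeff of x: α = 5
Result: 5/(x + 3) - 3/(x + 3)²


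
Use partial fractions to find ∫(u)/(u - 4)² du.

Decompose: α = 1, β = 1·4 + 0 = 4, so (u)/(u - 4)² = 1/(u - 4) + 4/(u - 4)². Integrate: ∫ α/(u - 4) du = ln|(u - 4)|; ∫ β/(u - 4)² du = -4/(u - 4). Sum: ln|(u - 4)| - 4/(u - 4) + C


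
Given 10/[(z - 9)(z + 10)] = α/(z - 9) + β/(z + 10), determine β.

Cover-up at z = -10: β = 10/(-10 - 9) = -10/19


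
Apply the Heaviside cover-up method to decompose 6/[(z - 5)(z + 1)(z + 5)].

Cover (z - 5), z=5: A = 6/[(5 + 1)(5 + 5)] = 1/10. Cover (z + 1), z=-1: B = 6/[(-1 - 5)(-1 + 5)] = -1/4. Cover (z + 5), z=-5: C = 6/[(-5 - 5)(-5 + 1)] = 3/20.
Result: (1/10)/(z - 5) - (1/4)/(z + 1) + (3/20)/(z + 5)


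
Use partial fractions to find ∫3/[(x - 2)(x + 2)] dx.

Decompose: 3/[(x - 2)(x + 2)] = (3/4)/(x - 2) - (3/4)/(x + 2). Integrate each term: (3/4) ln|(x - 2)| - (3/4) ln|(x + 2)| + C


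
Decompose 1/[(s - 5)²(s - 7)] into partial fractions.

Cover-up at s=7: γ = 1/(7 - 5)² = 1/4. Cover-up at s=5: β = 1/(5 - 7) = -1/2. Comparing s² coeff: α = -γ = -1/4
Result: (-1/4)/(s - 5) - (1/2)/(s - 5)² + (1/4)/(s - 7)


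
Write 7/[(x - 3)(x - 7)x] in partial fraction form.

Using cover-up method: P = -7/12, Q = 1/4, R = 1/3
Result: (-7/12)/(x - 3) + (1/4)/(x - 7) + (1/3)/x
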